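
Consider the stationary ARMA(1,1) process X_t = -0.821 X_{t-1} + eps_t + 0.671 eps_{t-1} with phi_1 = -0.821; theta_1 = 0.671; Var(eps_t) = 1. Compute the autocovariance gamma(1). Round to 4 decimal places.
\gamma(1) = -0.2067

Multiply the model equation by X_{t-k} and take expectations. With theta_0 = psi_0 = 1 and psi_j the MA(infinity) weights, this gives
  gamma(k) - sum_i phi_i gamma(k-i) = c_k,
  c_k = sigma^2 * sum_{j=k..q} theta_j psi_{j-k}   (c_k = 0 for k > q),
using gamma(-m) = gamma(m).
psi-weights needed (psi_j = theta_j + sum_i phi_i psi_{j-i}):
  psi_1 = theta_1 + phi_1 = 0.671 + (-0.821) = -0.15
Right-hand sides:
  c_0 = sigma^2 (1 + theta_1 psi_1) = 1 * (1 + (0.671)(-0.15)) = 1 * 0.89935 = 0.89935
  c_1 = sigma^2 theta_1 = 1 * (0.671) = 0.671
  c_2 = 0
Equations for k = 0 and k = 1 (AR order 1):
  gamma(0) = phi_1 gamma(1) + c_0
  gamma(1) = phi_1 gamma(0) + c_1
Substituting the second into the first: gamma(0) (1 - phi_1^2) = c_0 + phi_1 c_1, so
  gamma(0) = (c_0 + phi_1 c_1) / (1 - phi_1^2) = (0.89935 + (-0.821)(0.671)) / (1 - (-0.821)^2) = 0.348459 / 0.325959 = 1.069027.
  gamma(1) = phi_1 gamma(0) + c_1 = (-0.821)(1.069027) + (0.671) = -0.206671.
Therefore gamma(1) = -0.2067 (to 4 decimal places).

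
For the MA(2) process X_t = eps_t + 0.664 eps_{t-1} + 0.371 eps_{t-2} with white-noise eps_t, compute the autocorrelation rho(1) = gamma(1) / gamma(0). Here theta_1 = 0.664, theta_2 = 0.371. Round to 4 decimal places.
\rho(1) = 0.5767

For an MA(q) process with theta_0 = 1, the autocovariance is
  gamma(k) = sigma^2 * sum_{i=0..q-k} theta_i * theta_{i+k},
and rho(k) = gamma(k) / gamma(0). Sigma^2 cancels.
  numerator   = (1)*(0.664) + (0.664)*(0.371) = 0.910344.
  denominator = (1)^2 + (0.664)^2 + (0.371)^2 = 1.578537.
  rho(1) = 0.910344 / 1.578537 = 0.5767.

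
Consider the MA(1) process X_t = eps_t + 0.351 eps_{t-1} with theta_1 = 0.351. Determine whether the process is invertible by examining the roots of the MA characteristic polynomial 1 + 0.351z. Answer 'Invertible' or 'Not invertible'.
\text{Invertible}

The MA(q) characteristic polynomial is P(z) = 1 + 0.351z.
Invertibility requires all roots to lie outside the unit circle, i.e. |z| > 1 for every root.
This is linear in z: 1 + (0.351) z = 0  =>  z = -1/(0.351) = -2.849003,  |z| = 2.849003.
Moduli of all roots: 2.8490.
All moduli strictly greater than 1? Yes.
Verdict: Invertible.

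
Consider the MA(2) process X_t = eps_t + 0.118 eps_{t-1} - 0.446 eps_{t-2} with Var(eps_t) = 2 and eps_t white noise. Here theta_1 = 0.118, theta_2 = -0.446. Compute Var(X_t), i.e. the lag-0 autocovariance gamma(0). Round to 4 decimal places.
\gamma(0) = 2.4257

For an MA(q) process X_t = eps_t + sum_i theta_i eps_{t-i} with
Var(eps_t) = sigma^2, the variance is
  gamma(0) = sigma^2 * (1 + sum_i theta_i^2).
  sum_i theta_i^2 = (0.118)^2 + (-0.446)^2 = 0.013924 + 0.198916 = 0.21284.
  gamma(0) = 2 * (1 + 0.21284) = 2 * 1.21284 = 2.42568, which rounds to 2.4257.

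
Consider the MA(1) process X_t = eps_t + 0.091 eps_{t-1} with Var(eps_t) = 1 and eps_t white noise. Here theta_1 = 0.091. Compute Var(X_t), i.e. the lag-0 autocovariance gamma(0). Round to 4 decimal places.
\gamma(0) = 1.0083

For an MA(q) process X_t = eps_t + sum_i theta_i eps_{t-i} with
Var(eps_t) = sigma^2, the variance is
  gamma(0) = sigma^2 * (1 + sum_i theta_i^2).
  sum_i theta_i^2 = (0.091)^2 = 0.008281.
  gamma(0) = 1 * (1 + 0.008281) = 1 * 1.008281 = 1.008281, which rounds to 1.0083.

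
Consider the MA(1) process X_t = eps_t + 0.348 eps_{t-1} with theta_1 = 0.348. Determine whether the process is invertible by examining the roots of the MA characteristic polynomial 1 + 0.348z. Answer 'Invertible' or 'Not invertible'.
\text{Invertible}

The MA(q) characteristic polynomial is P(z) = 1 + 0.348z.
Invertibility requires all roots to lie outside the unit circle, i.e. |z| > 1 for every root.
This is linear in z: 1 + (0.348) z = 0  =>  z = -1/(0.348) = -2.873563,  |z| = 2.873563.
Moduli of all roots: 2.8736.
All moduli strictly greater than 1? Yes.
Verdict: Invertible.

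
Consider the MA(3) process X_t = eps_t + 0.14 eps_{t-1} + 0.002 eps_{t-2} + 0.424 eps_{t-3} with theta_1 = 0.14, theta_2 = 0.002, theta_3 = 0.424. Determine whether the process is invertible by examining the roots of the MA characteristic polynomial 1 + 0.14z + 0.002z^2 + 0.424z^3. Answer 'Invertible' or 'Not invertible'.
\text{Invertible}

The MA(q) characteristic polynomial is P(z) = 1 + 0.14z + 0.002z^2 + 0.424z^3.
Invertibility requires all roots to lie outside the unit circle, i.e. |z| > 1 for every root.
Degree 3: look for a simple real root z0 first, then factor out (1 - z/z0) and solve the remaining quadratic.
Testing z0 = -1.25: P(-1.25) = 1 + (0.14)(-1.25) + (0.002)(-1.25)^2 + (0.424)(-1.25)^3
  = 1 + (-0.175) + (0.003125) + (-0.828125) = 0.  So z_0 = -1.25 is a root, |z_0| = 1.25.
Divide out the factor (1 + 0.8 z) = (1 - z/z0) (since 1/z0 = -0.8):
  P(z) = (1 + 0.8 z)(1 + (-0.66) z + (0.53) z^2)
  [check: z-coef -0.66 - (-0.8) = 0.14; z^2-coef 0.53 - (-0.8)(-0.66) = 0.002; z^3-coef -(-0.8)(0.53) = 0.424.]
Remaining roots from the quadratic factor 1 + (-0.66) z + (0.53) z^2:
  Set 1 + (-0.66) z + (0.53) z^2 = 0, i.e. a z^2 + b z + c = 0 with a = 0.53, b = -0.66, c = 1.
  Discriminant D = b^2 - 4ac = (-0.66)^2 - 4*(0.53)*1 = 0.4356 - (2.12) = -1.6844.
  D < 0, so the roots are the complex-conjugate pair z = (-b +/- i sqrt(-D)) / (2a) = 0.6226 +/- 1.2244i.
  For a conjugate pair |z|^2 = z * conj(z) = (product of roots) = c/a = 1/(0.53) = 1.886792, so |z| = sqrt(1.886792) = 1.3736 for both roots.
Moduli of all roots: 1.2500, 1.3736, 1.3736.
All moduli strictly greater than 1? Yes.
Verdict: Invertible.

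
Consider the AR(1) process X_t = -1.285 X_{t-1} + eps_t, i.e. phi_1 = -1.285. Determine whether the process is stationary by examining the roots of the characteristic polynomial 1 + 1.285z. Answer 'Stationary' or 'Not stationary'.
\text{Not stationary}

The AR(p) characteristic polynomial is P(z) = 1 + 1.285z.
Stationarity requires all roots to lie outside the unit circle, i.e. |z| > 1 for every root.
This is linear in z: 1 + (1.285) z = 0  =>  z = -1/(1.285) = -0.77821,  |z| = 0.77821.
Moduli of all roots: 0.7782.
All moduli strictly greater than 1? No.
Verdict: Not stationary.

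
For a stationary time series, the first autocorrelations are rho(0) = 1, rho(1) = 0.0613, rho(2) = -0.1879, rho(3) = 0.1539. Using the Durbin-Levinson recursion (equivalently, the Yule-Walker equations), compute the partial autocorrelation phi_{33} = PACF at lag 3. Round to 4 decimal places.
\phi_{33} = 0.1870

The PACF at lag k is phi_{kk}, the last component of the solution
to the Yule-Walker system G_k phi = r_k where
  (G_k)_{ij} = rho(|i - j|), (r_k)_i = rho(i), i,j = 1..k.
Equivalently, Durbin-Levinson gives phi_{kk} iteratively:
  phi_{11} = rho(1)
  phi_{kk} = [rho(k) - sum_{j=1..k-1} phi_{k-1,j} rho(k-j)]
            / [1 - sum_{j=1..k-1} phi_{k-1,j} rho(j)],
  phi_{k,j} = phi_{k-1,j} - phi_{kk} phi_{k-1,k-j},  j = 1..k-1.
Step k = 1:
  phi_11 = rho(1) = 0.0613.
Step k = 2:
  phi_22 = [rho(2) - phi_11 rho(1)] / [1 - phi_11 rho(1)] = [-0.1879 - (0.0613)(0.0613)] / [1 - (0.0613)(0.0613)]
         = -0.19165769 / 0.99624231 = -0.192381.
  Update: phi_21 = phi_11 - phi_22 phi_11 = 0.0613 - (-0.192381)(0.0613) = 0.073093.
Step k = 3:
  phi_33 = [rho(3) - phi_21 rho(2) - phi_22 rho(1)] / [1 - phi_21 rho(1) - phi_22 rho(2)]
    numerator   = 0.1539 - (0.073093)(-0.1879) - (-0.192381)(0.0613) = 0.17942709
    denominator = 1 - (0.073093)(0.0613) - (-0.192381)(-0.1879) = 0.95937109
  phi_33 = 0.17942709 / 0.95937109 = 0.187.
Therefore phi_{33} = 0.1870.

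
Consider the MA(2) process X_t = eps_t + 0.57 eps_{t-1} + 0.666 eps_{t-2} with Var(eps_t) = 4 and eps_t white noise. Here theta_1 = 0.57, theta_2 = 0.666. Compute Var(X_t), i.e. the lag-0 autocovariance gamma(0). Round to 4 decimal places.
\gamma(0) = 7.0738

For an MA(q) process X_t = eps_t + sum_i theta_i eps_{t-i} with
Var(eps_t) = sigma^2, the variance is
  gamma(0) = sigma^2 * (1 + sum_i theta_i^2).
  sum_i theta_i^2 = (0.57)^2 + (0.666)^2 = 0.3249 + 0.443556 = 0.768456.
  gamma(0) = 4 * (1 + 0.768456) = 4 * 1.768456 = 7.073824, which rounds to 7.0738.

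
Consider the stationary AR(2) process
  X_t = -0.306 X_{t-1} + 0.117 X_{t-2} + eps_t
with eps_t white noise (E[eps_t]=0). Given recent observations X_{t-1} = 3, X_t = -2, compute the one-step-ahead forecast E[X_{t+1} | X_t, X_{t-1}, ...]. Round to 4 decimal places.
E[X_{t+1} \mid \mathcal F_t] = 0.9630

For an AR(p) model X_t = c + sum_i phi_i X_{t-i} + eps_t, the
one-step-ahead conditional mean is
  E[X_{t+1} | X_t, ...] = c + sum_i phi_i X_{t+1-i}.
Substitute known values:
  E[X_{t+1} | ...] = (-0.306) * (-2) + (0.117) * (3)
                   = 0.9630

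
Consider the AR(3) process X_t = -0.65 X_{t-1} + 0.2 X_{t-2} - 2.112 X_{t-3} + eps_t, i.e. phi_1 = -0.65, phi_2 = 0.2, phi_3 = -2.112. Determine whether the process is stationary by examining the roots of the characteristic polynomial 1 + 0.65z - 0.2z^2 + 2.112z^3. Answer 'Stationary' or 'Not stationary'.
\text{Not stationary}

The AR(p) characteristic polynomial is P(z) = 1 + 0.65z - 0.2z^2 + 2.112z^3.
Stationarity requires all roots to lie outside the unit circle, i.e. |z| > 1 for every root.
Degree 3: look for a simple real root z0 first, then factor out (1 - z/z0) and solve the remaining quadratic.
Testing z0 = -0.625: P(-0.625) = 1 + (0.65)(-0.625) + (-0.2)(-0.625)^2 + (2.112)(-0.625)^3
  = 1 + (-0.40625) + (-0.078125) + (-0.515625) = 0.  So z_0 = -0.625 is a root, |z_0| = 0.625.
Divide out the factor (1 + 1.6 z) = (1 - z/z0) (since 1/z0 = -1.6):
  P(z) = (1 + 1.6 z)(1 + (-0.95) z + (1.32) z^2)
  [check: z-coef -0.95 - (-1.6) = 0.65; z^2-coef 1.32 - (-1.6)(-0.95) = -0.2; z^3-coef -(-1.6)(1.32) = 2.112.]
Remaining roots from the quadratic factor 1 + (-0.95) z + (1.32) z^2:
  Set 1 + (-0.95) z + (1.32) z^2 = 0, i.e. a z^2 + b z + c = 0 with a = 1.32, b = -0.95, c = 1.
  Discriminant D = b^2 - 4ac = (-0.95)^2 - 4*(1.32)*1 = 0.9025 - (5.28) = -4.3775.
  D < 0, so the roots are the complex-conjugate pair z = (-b +/- i sqrt(-D)) / (2a) = 0.3598 +/- 0.7925i.
  For a conjugate pair |z|^2 = z * conj(z) = (product of roots) = c/a = 1/(1.32) = 0.757576, so |z| = sqrt(0.757576) = 0.8704 for both roots.
Moduli of all roots: 0.6250, 0.8704, 0.8704.
All moduli strictly greater than 1? No.
Verdict: Not stationary.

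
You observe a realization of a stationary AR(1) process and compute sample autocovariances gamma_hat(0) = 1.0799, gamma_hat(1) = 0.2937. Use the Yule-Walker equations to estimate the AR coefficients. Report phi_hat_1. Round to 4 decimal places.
\hat\phi_{1} = 0.2720

The Yule-Walker equations for an AR(p) process read, in matrix form,
  Gamma_p phi = r_p,   with   (Gamma_p)_{ij} = gamma(|i - j|),
                       (r_p)_i = gamma(i),   i,j = 1..p.
Substitute the sample gammas (Toeplitz matrix and right-hand side of size 1):
  Gamma_p = [[1.0799]]
  r_p     = [0.2937]
With p = 1 this is the single equation gamma(0) phi_1 = gamma(1):
  phi_hat_1 = gamma(1) / gamma(0) = 0.2937 / 1.0799 = 0.2720.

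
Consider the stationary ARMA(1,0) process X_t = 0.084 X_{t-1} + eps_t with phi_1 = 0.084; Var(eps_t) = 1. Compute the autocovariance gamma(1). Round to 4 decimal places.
\gamma(1) = 0.0846

Multiply the model equation by X_{t-k} and take expectations. With theta_0 = psi_0 = 1 and psi_j the MA(infinity) weights, this gives
  gamma(k) - sum_i phi_i gamma(k-i) = c_k,
  c_k = sigma^2 * sum_{j=k..q} theta_j psi_{j-k}   (c_k = 0 for k > q),
using gamma(-m) = gamma(m).
Pure AR (q = 0): c_0 = sigma^2 = 1, c_k = 0 for k >= 1.
Equations for k = 0 and k = 1 (AR order 1):
  gamma(0) = phi_1 gamma(1) + c_0
  gamma(1) = phi_1 gamma(0) + c_1
Substituting the second into the first: gamma(0) (1 - phi_1^2) = c_0 + phi_1 c_1, so
  gamma(0) = c_0 / (1 - phi_1^2) = 1 / (1 - (0.084)^2) = 1 / 0.992944 = 1.007106.
  gamma(1) = phi_1 gamma(0) = (0.084)(1.007106) = 0.084597.
Therefore gamma(1) = 0.0846 (to 4 decimal places).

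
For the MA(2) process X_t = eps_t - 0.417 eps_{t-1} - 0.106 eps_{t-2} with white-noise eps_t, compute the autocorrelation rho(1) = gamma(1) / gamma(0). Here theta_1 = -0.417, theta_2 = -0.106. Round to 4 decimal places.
\rho(1) = -0.3146

For an MA(q) process with theta_0 = 1, the autocovariance is
  gamma(k) = sigma^2 * sum_{i=0..q-k} theta_i * theta_{i+k},
and rho(k) = gamma(k) / gamma(0). Sigma^2 cancels.
  numerator   = (1)*(-0.417) + (-0.417)*(-0.106) = -0.372798.
  denominator = (1)^2 + (-0.417)^2 + (-0.106)^2 = 1.185125.
  rho(1) = -0.372798 / 1.185125 = -0.3146.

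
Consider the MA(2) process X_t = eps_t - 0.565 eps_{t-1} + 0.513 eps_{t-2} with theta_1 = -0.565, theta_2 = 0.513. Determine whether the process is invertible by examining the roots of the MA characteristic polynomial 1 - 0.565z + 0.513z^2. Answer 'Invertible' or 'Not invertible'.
\text{Invertible}

The MA(q) characteristic polynomial is P(z) = 1 - 0.565z + 0.513z^2.
Invertibility requires all roots to lie outside the unit circle, i.e. |z| > 1 for every root.
Set 1 + (-0.565) z + (0.513) z^2 = 0, i.e. a z^2 + b z + c = 0 with a = 0.513, b = -0.565, c = 1.
Discriminant D = b^2 - 4ac = (-0.565)^2 - 4*(0.513)*1 = 0.319225 - (2.052) = -1.732775.
D < 0, so the roots are the complex-conjugate pair z = (-b +/- i sqrt(-D)) / (2a) = 0.5507 +/- 1.283i.
For a conjugate pair |z|^2 = z * conj(z) = (product of roots) = c/a = 1/(0.513) = 1.949318, so |z| = sqrt(1.949318) = 1.3962 for both roots.
Moduli of all roots: 1.3962, 1.3962.
All moduli strictly greater than 1? Yes.
Verdict: Invertible.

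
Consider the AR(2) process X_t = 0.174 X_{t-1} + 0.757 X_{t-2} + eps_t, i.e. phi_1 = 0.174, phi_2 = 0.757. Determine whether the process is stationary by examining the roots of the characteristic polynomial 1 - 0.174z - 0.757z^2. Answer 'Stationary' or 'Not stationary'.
\text{Stationary}

The AR(p) characteristic polynomial is P(z) = 1 - 0.174z - 0.757z^2.
Stationarity requires all roots to lie outside the unit circle, i.e. |z| > 1 for every root.
Set 1 + (-0.174) z + (-0.757) z^2 = 0, i.e. a z^2 + b z + c = 0 with a = -0.757, b = -0.174, c = 1.
Discriminant D = b^2 - 4ac = (-0.174)^2 - 4*(-0.757)*1 = 0.030276 - (-3.028) = 3.058276.
D >= 0, so the roots are real: z = (-b +/- sqrt(D)) / (2a) = (0.174 +/- 1.748793) / (-1.514).
  z_1 = (0.174 + 1.748793) / (-1.514) = -1.27,   |z_1| = 1.27.
  z_2 = (0.174 - 1.748793) / (-1.514) = 1.0402,   |z_2| = 1.0402.
Moduli of all roots: 1.2700, 1.0402.
All moduli strictly greater than 1? Yes.
Verdict: Stationary.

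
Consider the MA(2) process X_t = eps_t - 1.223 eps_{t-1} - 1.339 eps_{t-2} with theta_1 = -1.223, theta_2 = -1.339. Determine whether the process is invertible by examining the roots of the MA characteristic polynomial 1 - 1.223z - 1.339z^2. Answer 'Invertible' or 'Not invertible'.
\text{Not invertible}

The MA(q) characteristic polynomial is P(z) = 1 - 1.223z - 1.339z^2.
Invertibility requires all roots to lie outside the unit circle, i.e. |z| > 1 for every root.
Set 1 + (-1.223) z + (-1.339) z^2 = 0, i.e. a z^2 + b z + c = 0 with a = -1.339, b = -1.223, c = 1.
Discriminant D = b^2 - 4ac = (-1.223)^2 - 4*(-1.339)*1 = 1.495729 - (-5.356) = 6.851729.
D >= 0, so the roots are real: z = (-b +/- sqrt(D)) / (2a) = (1.223 +/- 2.617581) / (-2.678).
  z_1 = (1.223 + 2.617581) / (-2.678) = -1.4341,   |z_1| = 1.4341.
  z_2 = (1.223 - 2.617581) / (-2.678) = 0.5208,   |z_2| = 0.5208.
Moduli of all roots: 1.4341, 0.5208.
All moduli strictly greater than 1? No.
Verdict: Not invertible.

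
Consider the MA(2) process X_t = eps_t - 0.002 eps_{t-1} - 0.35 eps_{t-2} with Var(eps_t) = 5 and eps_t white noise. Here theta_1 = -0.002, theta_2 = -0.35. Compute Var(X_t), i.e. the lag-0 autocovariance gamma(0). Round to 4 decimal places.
\gamma(0) = 5.6125

For an MA(q) process X_t = eps_t + sum_i theta_i eps_{t-i} with
Var(eps_t) = sigma^2, the variance is
  gamma(0) = sigma^2 * (1 + sum_i theta_i^2).
  sum_i theta_i^2 = (-0.002)^2 + (-0.35)^2 = 0.000004 + 0.1225 = 0.122504.
  gamma(0) = 5 * (1 + 0.122504) = 5 * 1.122504 = 5.61252, which rounds to 5.6125.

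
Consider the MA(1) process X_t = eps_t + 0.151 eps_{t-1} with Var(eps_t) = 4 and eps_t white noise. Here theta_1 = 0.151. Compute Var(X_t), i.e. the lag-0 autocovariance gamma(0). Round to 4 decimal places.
\gamma(0) = 4.0912

For an MA(q) process X_t = eps_t + sum_i theta_i eps_{t-i} with
Var(eps_t) = sigma^2, the variance is
  gamma(0) = sigma^2 * (1 + sum_i theta_i^2).
  sum_i theta_i^2 = (0.151)^2 = 0.022801.
  gamma(0) = 4 * (1 + 0.022801) = 4 * 1.022801 = 4.091204, which rounds to 4.0912.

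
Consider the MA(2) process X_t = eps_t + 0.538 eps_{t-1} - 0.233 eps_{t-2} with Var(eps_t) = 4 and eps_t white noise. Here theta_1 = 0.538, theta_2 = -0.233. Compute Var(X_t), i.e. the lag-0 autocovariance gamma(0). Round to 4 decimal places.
\gamma(0) = 5.3749

For an MA(q) process X_t = eps_t + sum_i theta_i eps_{t-i} with
Var(eps_t) = sigma^2, the variance is
  gamma(0) = sigma^2 * (1 + sum_i theta_i^2).
  sum_i theta_i^2 = (0.538)^2 + (-0.233)^2 = 0.289444 + 0.054289 = 0.343733.
  gamma(0) = 4 * (1 + 0.343733) = 4 * 1.343733 = 5.374932, which rounds to 5.3749.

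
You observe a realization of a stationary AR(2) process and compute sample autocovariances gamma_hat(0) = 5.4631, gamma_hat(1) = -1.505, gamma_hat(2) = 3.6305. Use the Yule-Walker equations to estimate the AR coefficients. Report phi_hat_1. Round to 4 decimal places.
\hat\phi_{1} = -0.1000

The Yule-Walker equations for an AR(p) process read, in matrix form,
  Gamma_p phi = r_p,   with   (Gamma_p)_{ij} = gamma(|i - j|),
                       (r_p)_i = gamma(i),   i,j = 1..p.
Substitute the sample gammas (Toeplitz matrix and right-hand side of size 2):
  Gamma_p = [[5.4631, -1.505], [-1.505, 5.4631]]
  r_p     = [-1.505, 3.6305]
Written out:
  5.4631 phi_1 - 1.505 phi_2 = -1.505
  -1.505 phi_1 + 5.4631 phi_2 = 3.6305
Solve by Cramer's rule:
  det = gamma(0)^2 - gamma(1)^2 = (5.4631)^2 - (-1.505)^2 = 29.84546161 - 2.265025 = 27.58043661
  phi_hat_1 = [gamma(1) gamma(0) - gamma(1) gamma(2)] / det = [(-1.505)(5.4631) - (-1.505)(3.6305)] / 27.58043661 = -2.758063 / 27.58043661 = -0.1
  phi_hat_2 = [gamma(0) gamma(2) - gamma(1)^2] / det = [(5.4631)(3.6305) - (-1.505)^2] / 27.58043661 = 17.56875955 / 27.58043661 = 0.637
So phi_hat = [-0.1000, 0.6370].
Therefore phi_hat_1 = -0.1000.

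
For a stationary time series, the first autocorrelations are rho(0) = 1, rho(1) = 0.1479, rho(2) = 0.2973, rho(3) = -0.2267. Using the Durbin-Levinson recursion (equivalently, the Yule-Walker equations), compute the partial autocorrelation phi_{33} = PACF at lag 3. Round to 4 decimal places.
\phi_{33} = -0.3331

The PACF at lag k is phi_{kk}, the last component of the solution
to the Yule-Walker system G_k phi = r_k where
  (G_k)_{ij} = rho(|i - j|), (r_k)_i = rho(i), i,j = 1..k.
Equivalently, Durbin-Levinson gives phi_{kk} iteratively:
  phi_{11} = rho(1)
  phi_{kk} = [rho(k) - sum_{j=1..k-1} phi_{k-1,j} rho(k-j)]
            / [1 - sum_{j=1..k-1} phi_{k-1,j} rho(j)],
  phi_{k,j} = phi_{k-1,j} - phi_{kk} phi_{k-1,k-j},  j = 1..k-1.
Step k = 1:
  phi_11 = rho(1) = 0.1479.
Step k = 2:
  phi_22 = [rho(2) - phi_11 rho(1)] / [1 - phi_11 rho(1)] = [0.2973 - (0.1479)(0.1479)] / [1 - (0.1479)(0.1479)]
         = 0.27542559 / 0.97812559 = 0.281585.
  Update: phi_21 = phi_11 - phi_22 phi_11 = 0.1479 - (0.281585)(0.1479) = 0.106254.
Step k = 3:
  phi_33 = [rho(3) - phi_21 rho(2) - phi_22 rho(1)] / [1 - phi_21 rho(1) - phi_22 rho(2)]
    numerator   = -0.2267 - (0.106254)(0.2973) - (0.281585)(0.1479) = -0.29993562
    denominator = 1 - (0.106254)(0.1479) - (0.281585)(0.2973) = 0.90056985
  phi_33 = -0.29993562 / 0.90056985 = -0.3331.
Therefore phi_{33} = -0.3331.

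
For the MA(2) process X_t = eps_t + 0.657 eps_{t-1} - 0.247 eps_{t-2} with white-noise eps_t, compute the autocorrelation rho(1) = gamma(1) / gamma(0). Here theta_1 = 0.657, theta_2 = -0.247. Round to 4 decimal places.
\rho(1) = 0.3314

For an MA(q) process with theta_0 = 1, the autocovariance is
  gamma(k) = sigma^2 * sum_{i=0..q-k} theta_i * theta_{i+k},
and rho(k) = gamma(k) / gamma(0). Sigma^2 cancels.
  numerator   = (1)*(0.657) + (0.657)*(-0.247) = 0.494721.
  denominator = (1)^2 + (0.657)^2 + (-0.247)^2 = 1.492658.
  rho(1) = 0.494721 / 1.492658 = 0.3314.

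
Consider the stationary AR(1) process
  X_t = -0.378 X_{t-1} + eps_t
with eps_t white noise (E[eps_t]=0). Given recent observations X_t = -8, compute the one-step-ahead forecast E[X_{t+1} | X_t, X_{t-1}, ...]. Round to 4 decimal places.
E[X_{t+1} \mid \mathcal F_t] = 3.0240

For an AR(p) model X_t = c + sum_i phi_i X_{t-i} + eps_t, the
one-step-ahead conditional mean is
  E[X_{t+1} | X_t, ...] = c + sum_i phi_i X_{t+1-i}.
Substitute known values:
  E[X_{t+1} | ...] = (-0.378) * (-8)
                   = 3.0240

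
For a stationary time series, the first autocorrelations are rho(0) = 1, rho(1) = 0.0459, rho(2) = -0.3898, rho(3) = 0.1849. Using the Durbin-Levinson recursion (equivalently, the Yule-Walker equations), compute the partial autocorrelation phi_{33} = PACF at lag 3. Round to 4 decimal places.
\phi_{33} = 0.2700

The PACF at lag k is phi_{kk}, the last component of the solution
to the Yule-Walker system G_k phi = r_k where
  (G_k)_{ij} = rho(|i - j|), (r_k)_i = rho(i), i,j = 1..k.
Equivalently, Durbin-Levinson gives phi_{kk} iteratively:
  phi_{11} = rho(1)
  phi_{kk} = [rho(k) - sum_{j=1..k-1} phi_{k-1,j} rho(k-j)]
            / [1 - sum_{j=1..k-1} phi_{k-1,j} rho(j)],
  phi_{k,j} = phi_{k-1,j} - phi_{kk} phi_{k-1,k-j},  j = 1..k-1.
Step k = 1:
  phi_11 = rho(1) = 0.0459.
Step k = 2:
  phi_22 = [rho(2) - phi_11 rho(1)] / [1 - phi_11 rho(1)] = [-0.3898 - (0.0459)(0.0459)] / [1 - (0.0459)(0.0459)]
         = -0.39190681 / 0.99789319 = -0.392734.
  Update: phi_21 = phi_11 - phi_22 phi_11 = 0.0459 - (-0.392734)(0.0459) = 0.063927.
Step k = 3:
  phi_33 = [rho(3) - phi_21 rho(2) - phi_22 rho(1)] / [1 - phi_21 rho(1) - phi_22 rho(2)]
    numerator   = 0.1849 - (0.063927)(-0.3898) - (-0.392734)(0.0459) = 0.22784505
    denominator = 1 - (0.063927)(0.0459) - (-0.392734)(-0.3898) = 0.84397797
  phi_33 = 0.22784505 / 0.84397797 = 0.27.
Therefore phi_{33} = 0.2700.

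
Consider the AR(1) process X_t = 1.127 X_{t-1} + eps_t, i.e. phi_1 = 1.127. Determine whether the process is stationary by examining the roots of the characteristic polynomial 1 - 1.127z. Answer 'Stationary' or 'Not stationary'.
\text{Not stationary}

The AR(p) characteristic polynomial is P(z) = 1 - 1.127z.
Stationarity requires all roots to lie outside the unit circle, i.e. |z| > 1 for every root.
This is linear in z: 1 + (-1.127) z = 0  =>  z = -1/(-1.127) = 0.887311,  |z| = 0.887311.
Moduli of all roots: 0.8873.
All moduli strictly greater than 1? No.
Verdict: Not stationary.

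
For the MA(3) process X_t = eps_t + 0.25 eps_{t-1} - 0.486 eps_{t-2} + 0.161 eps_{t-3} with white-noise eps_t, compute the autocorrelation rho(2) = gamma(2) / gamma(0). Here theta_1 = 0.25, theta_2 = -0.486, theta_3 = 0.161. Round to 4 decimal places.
\rho(2) = -0.3365

For an MA(q) process with theta_0 = 1, the autocovariance is
  gamma(k) = sigma^2 * sum_{i=0..q-k} theta_i * theta_{i+k},
and rho(k) = gamma(k) / gamma(0). Sigma^2 cancels.
  numerator   = (1)*(-0.486) + (0.25)*(0.161) = -0.44575.
  denominator = (1)^2 + (0.25)^2 + (-0.486)^2 + (0.161)^2 = 1.324617.
  rho(2) = -0.44575 / 1.324617 = -0.3365.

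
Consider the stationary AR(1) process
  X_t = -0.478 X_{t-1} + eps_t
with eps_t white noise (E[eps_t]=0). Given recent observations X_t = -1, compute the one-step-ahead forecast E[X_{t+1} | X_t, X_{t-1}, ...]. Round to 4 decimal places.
E[X_{t+1} \mid \mathcal F_t] = 0.4780

For an AR(p) model X_t = c + sum_i phi_i X_{t-i} + eps_t, the
one-step-ahead conditional mean is
  E[X_{t+1} | X_t, ...] = c + sum_i phi_i X_{t+1-i}.
Substitute known values:
  E[X_{t+1} | ...] = (-0.478) * (-1)
                   = 0.4780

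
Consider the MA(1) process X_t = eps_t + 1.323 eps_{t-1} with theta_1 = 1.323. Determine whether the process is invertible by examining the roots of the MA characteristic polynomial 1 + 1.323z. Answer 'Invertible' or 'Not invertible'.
\text{Not invertible}

The MA(q) characteristic polynomial is P(z) = 1 + 1.323z.
Invertibility requires all roots to lie outside the unit circle, i.e. |z| > 1 for every root.
This is linear in z: 1 + (1.323) z = 0  =>  z = -1/(1.323) = -0.755858,  |z| = 0.755858.
Moduli of all roots: 0.7559.
All moduli strictly greater than 1? No.
Verdict: Not invertible.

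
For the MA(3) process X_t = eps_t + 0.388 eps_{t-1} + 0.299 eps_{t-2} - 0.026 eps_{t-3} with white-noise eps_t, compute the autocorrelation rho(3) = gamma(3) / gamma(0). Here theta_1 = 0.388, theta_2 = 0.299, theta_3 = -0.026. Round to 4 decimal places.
\rho(3) = -0.0210

For an MA(q) process with theta_0 = 1, the autocovariance is
  gamma(k) = sigma^2 * sum_{i=0..q-k} theta_i * theta_{i+k},
and rho(k) = gamma(k) / gamma(0). Sigma^2 cancels.
  numerator   = (1)*(-0.026) = -0.026.
  denominator = (1)^2 + (0.388)^2 + (0.299)^2 + (-0.026)^2 = 1.240621.
  rho(3) = -0.026 / 1.240621 = -0.0210.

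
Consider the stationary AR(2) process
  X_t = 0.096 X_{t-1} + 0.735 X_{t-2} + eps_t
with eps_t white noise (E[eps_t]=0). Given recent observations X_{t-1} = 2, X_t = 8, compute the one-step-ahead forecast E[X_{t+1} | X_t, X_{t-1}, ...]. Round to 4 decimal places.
E[X_{t+1} \mid \mathcal F_t] = 2.2380

For an AR(p) model X_t = c + sum_i phi_i X_{t-i} + eps_t, the
one-step-ahead conditional mean is
  E[X_{t+1} | X_t, ...] = c + sum_i phi_i X_{t+1-i}.
Substitute known values:
  E[X_{t+1} | ...] = (0.096) * (8) + (0.735) * (2)
                   = 2.2380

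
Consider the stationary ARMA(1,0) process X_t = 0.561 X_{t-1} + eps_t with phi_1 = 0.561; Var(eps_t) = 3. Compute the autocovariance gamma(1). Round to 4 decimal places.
\gamma(1) = 2.4559

Multiply the model equation by X_{t-k} and take expectations. With theta_0 = psi_0 = 1 and psi_j the MA(infinity) weights, this gives
  gamma(k) - sum_i phi_i gamma(k-i) = c_k,
  c_k = sigma^2 * sum_{j=k..q} theta_j psi_{j-k}   (c_k = 0 for k > q),
using gamma(-m) = gamma(m).
Pure AR (q = 0): c_0 = sigma^2 = 3, c_k = 0 for k >= 1.
Equations for k = 0 and k = 1 (AR order 1):
  gamma(0) = phi_1 gamma(1) + c_0
  gamma(1) = phi_1 gamma(0) + c_1
Substituting the second into the first: gamma(0) (1 - phi_1^2) = c_0 + phi_1 c_1, so
  gamma(0) = c_0 / (1 - phi_1^2) = 3 / (1 - (0.561)^2) = 3 / 0.685279 = 4.377779.
  gamma(1) = phi_1 gamma(0) = (0.561)(4.377779) = 2.455934.
Therefore gamma(1) = 2.4559 (to 4 decimal places).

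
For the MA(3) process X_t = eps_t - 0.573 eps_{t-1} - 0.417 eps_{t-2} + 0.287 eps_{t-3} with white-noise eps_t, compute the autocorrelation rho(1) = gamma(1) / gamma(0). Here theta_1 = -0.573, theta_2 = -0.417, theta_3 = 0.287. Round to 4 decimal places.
\rho(1) = -0.2863

For an MA(q) process with theta_0 = 1, the autocovariance is
  gamma(k) = sigma^2 * sum_{i=0..q-k} theta_i * theta_{i+k},
and rho(k) = gamma(k) / gamma(0). Sigma^2 cancels.
  numerator   = (1)*(-0.573) + (-0.573)*(-0.417) + (-0.417)*(0.287) = -0.453738.
  denominator = (1)^2 + (-0.573)^2 + (-0.417)^2 + (0.287)^2 = 1.584587.
  rho(1) = -0.453738 / 1.584587 = -0.2863.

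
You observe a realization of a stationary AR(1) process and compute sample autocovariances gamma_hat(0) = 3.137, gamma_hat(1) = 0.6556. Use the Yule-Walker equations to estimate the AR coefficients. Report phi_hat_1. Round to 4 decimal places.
\hat\phi_{1} = 0.2090

The Yule-Walker equations for an AR(p) process read, in matrix form,
  Gamma_p phi = r_p,   with   (Gamma_p)_{ij} = gamma(|i - j|),
                       (r_p)_i = gamma(i),   i,j = 1..p.
Substitute the sample gammas (Toeplitz matrix and right-hand side of size 1):
  Gamma_p = [[3.137]]
  r_p     = [0.6556]
With p = 1 this is the single equation gamma(0) phi_1 = gamma(1):
  phi_hat_1 = gamma(1) / gamma(0) = 0.6556 / 3.137 = 0.2090.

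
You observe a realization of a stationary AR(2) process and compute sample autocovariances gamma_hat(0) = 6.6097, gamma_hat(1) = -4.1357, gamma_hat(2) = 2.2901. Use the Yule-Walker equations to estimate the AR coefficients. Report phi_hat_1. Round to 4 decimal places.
\hat\phi_{1} = -0.6720

The Yule-Walker equations for an AR(p) process read, in matrix form,
  Gamma_p phi = r_p,   with   (Gamma_p)_{ij} = gamma(|i - j|),
                       (r_p)_i = gamma(i),   i,j = 1..p.
Substitute the sample gammas (Toeplitz matrix and right-hand side of size 2):
  Gamma_p = [[6.6097, -4.1357], [-4.1357, 6.6097]]
  r_p     = [-4.1357, 2.2901]
Written out:
  6.6097 phi_1 - 4.1357 phi_2 = -4.1357
  -4.1357 phi_1 + 6.6097 phi_2 = 2.2901
Solve by Cramer's rule:
  det = gamma(0)^2 - gamma(1)^2 = (6.6097)^2 - (-4.1357)^2 = 43.68813409 - 17.10401449 = 26.5841196
  phi_hat_1 = [gamma(1) gamma(0) - gamma(1) gamma(2)] / det = [(-4.1357)(6.6097) - (-4.1357)(2.2901)] / 26.5841196 = -17.86456972 / 26.5841196 = -0.672
  phi_hat_2 = [gamma(0) gamma(2) - gamma(1)^2] / det = [(6.6097)(2.2901) - (-4.1357)^2] / 26.5841196 = -1.96714052 / 26.5841196 = -0.074
So phi_hat = [-0.6720, -0.0740].
Therefore phi_hat_1 = -0.6720.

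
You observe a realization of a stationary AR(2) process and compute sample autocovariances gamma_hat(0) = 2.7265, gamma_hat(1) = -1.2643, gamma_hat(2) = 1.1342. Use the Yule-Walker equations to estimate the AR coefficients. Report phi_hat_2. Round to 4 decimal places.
\hat\phi_{2} = 0.2560

The Yule-Walker equations for an AR(p) process read, in matrix form,
  Gamma_p phi = r_p,   with   (Gamma_p)_{ij} = gamma(|i - j|),
                       (r_p)_i = gamma(i),   i,j = 1..p.
Substitute the sample gammas (Toeplitz matrix and right-hand side of size 2):
  Gamma_p = [[2.7265, -1.2643], [-1.2643, 2.7265]]
  r_p     = [-1.2643, 1.1342]
Written out:
  2.7265 phi_1 - 1.2643 phi_2 = -1.2643
  -1.2643 phi_1 + 2.7265 phi_2 = 1.1342
Solve by Cramer's rule:
  det = gamma(0)^2 - gamma(1)^2 = (2.7265)^2 - (-1.2643)^2 = 7.43380225 - 1.59845449 = 5.83534776
  phi_hat_1 = [gamma(1) gamma(0) - gamma(1) gamma(2)] / det = [(-1.2643)(2.7265) - (-1.2643)(1.1342)] / 5.83534776 = -2.01314489 / 5.83534776 = -0.345
  phi_hat_2 = [gamma(0) gamma(2) - gamma(1)^2] / det = [(2.7265)(1.1342) - (-1.2643)^2] / 5.83534776 = 1.49394181 / 5.83534776 = 0.256
So phi_hat = [-0.3450, 0.2560].
Therefore phi_hat_2 = 0.2560.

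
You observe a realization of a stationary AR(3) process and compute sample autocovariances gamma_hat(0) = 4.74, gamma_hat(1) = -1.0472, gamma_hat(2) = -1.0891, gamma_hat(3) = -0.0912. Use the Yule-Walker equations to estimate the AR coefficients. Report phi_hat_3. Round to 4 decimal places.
\hat\phi_{3} = -0.1720

The Yule-Walker equations for an AR(p) process read, in matrix form,
  Gamma_p phi = r_p,   with   (Gamma_p)_{ij} = gamma(|i - j|),
                       (r_p)_i = gamma(i),   i,j = 1..p.
Substitute the sample gammas (Toeplitz matrix and right-hand side of size 3):
  Gamma_p = [[4.74, -1.0472, -1.0891], [-1.0472, 4.74, -1.0472], [-1.0891, -1.0472, 4.74]]
  r_p     = [-1.0472, -1.0891, -0.0912]
Written out (R1..R3):
  (R1) 4.74 phi_1 - 1.0472 phi_2 - 1.0891 phi_3 = -1.0472
  (R2) -1.0472 phi_1 + 4.74 phi_2 - 1.0472 phi_3 = -1.0891
  (R3) -1.0891 phi_1 - 1.0472 phi_2 + 4.74 phi_3 = -0.0912
Gaussian elimination:
  R2 <- R2 - (-1.0472/4.74) R1 = R2 - (-0.220928) R1:  4.508644 phi_2 - 1.287813 phi_3 = -1.320456
  R3 <- R3 - (-1.0891/4.74) R1 = R3 - (-0.229768) R1:  -1.287813 phi_2 + 4.48976 phi_3 = -0.331813
  R3 <- R3 - (-1.287813/4.508644) R2 = R3 - (-0.285632) R2:  4.121919 phi_3 = -0.708977
Back-substitution:
  phi_hat_3 = -0.708977 / 4.121919 = -0.172002
  phi_hat_2 = (-1.320456 - (-1.287813)(-0.172002)) / 4.508644 = -0.342001
  phi_hat_1 = (-1.0472 - (-1.0472)(-0.342001) - (-1.0891)(-0.172002)) / 4.74 = -0.336007
So phi_hat = [-0.3360, -0.3420, -0.1720].
Therefore phi_hat_3 = -0.1720.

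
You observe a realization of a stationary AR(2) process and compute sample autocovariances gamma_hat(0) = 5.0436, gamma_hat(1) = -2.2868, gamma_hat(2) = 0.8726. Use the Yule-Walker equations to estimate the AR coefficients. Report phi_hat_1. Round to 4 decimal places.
\hat\phi_{1} = -0.4720

The Yule-Walker equations for an AR(p) process read, in matrix form,
  Gamma_p phi = r_p,   with   (Gamma_p)_{ij} = gamma(|i - j|),
                       (r_p)_i = gamma(i),   i,j = 1..p.
Substitute the sample gammas (Toeplitz matrix and right-hand side of size 2):
  Gamma_p = [[5.0436, -2.2868], [-2.2868, 5.0436]]
  r_p     = [-2.2868, 0.8726]
Written out:
  5.0436 phi_1 - 2.2868 phi_2 = -2.2868
  -2.2868 phi_1 + 5.0436 phi_2 = 0.8726
Solve by Cramer's rule:
  det = gamma(0)^2 - gamma(1)^2 = (5.0436)^2 - (-2.2868)^2 = 25.43790096 - 5.22945424 = 20.20844672
  phi_hat_1 = [gamma(1) gamma(0) - gamma(1) gamma(2)] / det = [(-2.2868)(5.0436) - (-2.2868)(0.8726)] / 20.20844672 = -9.5382428 / 20.20844672 = -0.472
  phi_hat_2 = [gamma(0) gamma(2) - gamma(1)^2] / det = [(5.0436)(0.8726) - (-2.2868)^2] / 20.20844672 = -0.82840888 / 20.20844672 = -0.041
So phi_hat = [-0.4720, -0.0410].
Therefore phi_hat_1 = -0.4720.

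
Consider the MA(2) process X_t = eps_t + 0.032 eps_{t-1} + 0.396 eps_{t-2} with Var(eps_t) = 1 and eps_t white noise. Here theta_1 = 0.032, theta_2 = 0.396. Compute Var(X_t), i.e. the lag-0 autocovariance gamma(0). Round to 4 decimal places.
\gamma(0) = 1.1578

For an MA(q) process X_t = eps_t + sum_i theta_i eps_{t-i} with
Var(eps_t) = sigma^2, the variance is
  gamma(0) = sigma^2 * (1 + sum_i theta_i^2).
  sum_i theta_i^2 = (0.032)^2 + (0.396)^2 = 0.001024 + 0.156816 = 0.15784.
  gamma(0) = 1 * (1 + 0.15784) = 1 * 1.15784 = 1.15784, which rounds to 1.1578.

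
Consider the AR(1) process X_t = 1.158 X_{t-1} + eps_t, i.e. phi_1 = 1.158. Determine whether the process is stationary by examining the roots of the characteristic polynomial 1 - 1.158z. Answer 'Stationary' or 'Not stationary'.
\text{Not stationary}

The AR(p) characteristic polynomial is P(z) = 1 - 1.158z.
Stationarity requires all roots to lie outside the unit circle, i.e. |z| > 1 for every root.
This is linear in z: 1 + (-1.158) z = 0  =>  z = -1/(-1.158) = 0.863558,  |z| = 0.863558.
Moduli of all roots: 0.8636.
All moduli strictly greater than 1? No.
Verdict: Not stationary.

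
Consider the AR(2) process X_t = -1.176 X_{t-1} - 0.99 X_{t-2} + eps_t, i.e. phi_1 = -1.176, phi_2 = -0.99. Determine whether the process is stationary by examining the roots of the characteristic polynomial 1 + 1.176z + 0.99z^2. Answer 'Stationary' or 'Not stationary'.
\text{Stationary}

The AR(p) characteristic polynomial is P(z) = 1 + 1.176z + 0.99z^2.
Stationarity requires all roots to lie outside the unit circle, i.e. |z| > 1 for every root.
Set 1 + (1.176) z + (0.99) z^2 = 0, i.e. a z^2 + b z + c = 0 with a = 0.99, b = 1.176, c = 1.
Discriminant D = b^2 - 4ac = (1.176)^2 - 4*(0.99)*1 = 1.382976 - (3.96) = -2.577024.
D < 0, so the roots are the complex-conjugate pair z = (-b +/- i sqrt(-D)) / (2a) = -0.5939 +/- 0.8108i.
For a conjugate pair |z|^2 = z * conj(z) = (product of roots) = c/a = 1/(0.99) = 1.010101, so |z| = sqrt(1.010101) = 1.005 for both roots.
Moduli of all roots: 1.0050, 1.0050.
All moduli strictly greater than 1? Yes.
Verdict: Stationary.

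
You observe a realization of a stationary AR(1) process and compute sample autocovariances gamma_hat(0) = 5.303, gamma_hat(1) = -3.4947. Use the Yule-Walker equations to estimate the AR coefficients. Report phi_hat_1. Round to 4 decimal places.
\hat\phi_{1} = -0.6590

The Yule-Walker equations for an AR(p) process read, in matrix form,
  Gamma_p phi = r_p,   with   (Gamma_p)_{ij} = gamma(|i - j|),
                       (r_p)_i = gamma(i),   i,j = 1..p.
Substitute the sample gammas (Toeplitz matrix and right-hand side of size 1):
  Gamma_p = [[5.303]]
  r_p     = [-3.4947]
With p = 1 this is the single equation gamma(0) phi_1 = gamma(1):
  phi_hat_1 = gamma(1) / gamma(0) = -3.4947 / 5.303 = -0.6590.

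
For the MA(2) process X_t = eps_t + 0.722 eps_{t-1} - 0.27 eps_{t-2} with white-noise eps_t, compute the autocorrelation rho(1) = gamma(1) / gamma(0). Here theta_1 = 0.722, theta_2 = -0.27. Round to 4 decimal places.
\rho(1) = 0.3306

For an MA(q) process with theta_0 = 1, the autocovariance is
  gamma(k) = sigma^2 * sum_{i=0..q-k} theta_i * theta_{i+k},
and rho(k) = gamma(k) / gamma(0). Sigma^2 cancels.
  numerator   = (1)*(0.722) + (0.722)*(-0.27) = 0.52706.
  denominator = (1)^2 + (0.722)^2 + (-0.27)^2 = 1.594184.
  rho(1) = 0.52706 / 1.594184 = 0.3306.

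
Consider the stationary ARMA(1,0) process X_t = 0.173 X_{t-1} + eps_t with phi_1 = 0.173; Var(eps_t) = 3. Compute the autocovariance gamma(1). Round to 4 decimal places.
\gamma(1) = 0.5350

Multiply the model equation by X_{t-k} and take expectations. With theta_0 = psi_0 = 1 and psi_j the MA(infinity) weights, this gives
  gamma(k) - sum_i phi_i gamma(k-i) = c_k,
  c_k = sigma^2 * sum_{j=k..q} theta_j psi_{j-k}   (c_k = 0 for k > q),
using gamma(-m) = gamma(m).
Pure AR (q = 0): c_0 = sigma^2 = 3, c_k = 0 for k >= 1.
Equations for k = 0 and k = 1 (AR order 1):
  gamma(0) = phi_1 gamma(1) + c_0
  gamma(1) = phi_1 gamma(0) + c_1
Substituting the second into the first: gamma(0) (1 - phi_1^2) = c_0 + phi_1 c_1, so
  gamma(0) = c_0 / (1 - phi_1^2) = 3 / (1 - (0.173)^2) = 3 / 0.970071 = 3.092557.
  gamma(1) = phi_1 gamma(0) = (0.173)(3.092557) = 0.535012.
Therefore gamma(1) = 0.5350 (to 4 decimal places).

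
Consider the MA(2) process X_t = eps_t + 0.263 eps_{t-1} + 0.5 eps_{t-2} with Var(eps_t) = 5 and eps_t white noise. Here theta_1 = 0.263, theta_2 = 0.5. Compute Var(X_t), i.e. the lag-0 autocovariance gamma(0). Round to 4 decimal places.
\gamma(0) = 6.5958

For an MA(q) process X_t = eps_t + sum_i theta_i eps_{t-i} with
Var(eps_t) = sigma^2, the variance is
  gamma(0) = sigma^2 * (1 + sum_i theta_i^2).
  sum_i theta_i^2 = (0.263)^2 + (0.5)^2 = 0.069169 + 0.25 = 0.319169.
  gamma(0) = 5 * (1 + 0.319169) = 5 * 1.319169 = 6.595845, which rounds to 6.5958.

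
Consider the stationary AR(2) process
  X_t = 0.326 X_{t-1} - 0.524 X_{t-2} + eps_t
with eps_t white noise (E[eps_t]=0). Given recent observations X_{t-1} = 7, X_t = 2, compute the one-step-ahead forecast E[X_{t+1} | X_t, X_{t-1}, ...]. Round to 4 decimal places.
E[X_{t+1} \mid \mathcal F_t] = -3.0160

For an AR(p) model X_t = c + sum_i phi_i X_{t-i} + eps_t, the
one-step-ahead conditional mean is
  E[X_{t+1} | X_t, ...] = c + sum_i phi_i X_{t+1-i}.
Substitute known values:
  E[X_{t+1} | ...] = (0.326) * (2) + (-0.524) * (7)
                   = -3.0160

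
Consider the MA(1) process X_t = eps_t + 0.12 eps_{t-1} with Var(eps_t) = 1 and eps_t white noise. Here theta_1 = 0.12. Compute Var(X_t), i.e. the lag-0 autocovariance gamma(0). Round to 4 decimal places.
\gamma(0) = 1.0144

For an MA(q) process X_t = eps_t + sum_i theta_i eps_{t-i} with
Var(eps_t) = sigma^2, the variance is
  gamma(0) = sigma^2 * (1 + sum_i theta_i^2).
  sum_i theta_i^2 = (0.12)^2 = 0.0144.
  gamma(0) = 1 * (1 + 0.0144) = 1 * 1.0144 = 1.0144.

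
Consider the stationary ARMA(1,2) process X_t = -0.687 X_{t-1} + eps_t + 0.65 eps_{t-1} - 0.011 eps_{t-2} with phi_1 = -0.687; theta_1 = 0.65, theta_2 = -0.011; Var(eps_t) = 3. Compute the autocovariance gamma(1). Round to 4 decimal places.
\gamma(1) = -0.1134

Multiply the model equation by X_{t-k} and take expectations. With theta_0 = psi_0 = 1 and psi_j the MA(infinity) weights, this gives
  gamma(k) - sum_i phi_i gamma(k-i) = c_k,
  c_k = sigma^2 * sum_{j=k..q} theta_j psi_{j-k}   (c_k = 0 for k > q),
using gamma(-m) = gamma(m).
psi-weights needed (psi_j = theta_j + sum_i phi_i psi_{j-i}):
  psi_1 = theta_1 + phi_1 = 0.65 + (-0.687) = -0.037
  psi_2 = theta_2 + phi_1 psi_1 = -0.011 + (-0.687)(-0.037) = 0.014419
Right-hand sides:
  c_0 = sigma^2 (1 + theta_1 psi_1 + theta_2 psi_2) = 3 * (1 + (0.65)(-0.037) + (-0.011)(0.014419)) = 3 * 0.975791 = 2.927374
  c_1 = sigma^2 (theta_1 + theta_2 psi_1) = 3 * (0.65 + (-0.011)(-0.037)) = 1.951221
  c_2 = sigma^2 theta_2 = 3 * (-0.011) = -0.033
Equations for k = 0 and k = 1 (AR order 1):
  gamma(0) = phi_1 gamma(1) + c_0
  gamma(1) = phi_1 gamma(0) + c_1
Substituting the second into the first: gamma(0) (1 - phi_1^2) = c_0 + phi_1 c_1, so
  gamma(0) = (c_0 + phi_1 c_1) / (1 - phi_1^2) = (2.927374 + (-0.687)(1.951221)) / (1 - (-0.687)^2) = 1.586885 / 0.528031 = 3.005288.
  gamma(1) = phi_1 gamma(0) + c_1 = (-0.687)(3.005288) + (1.951221) = -0.113412.
Therefore gamma(1) = -0.1134 (to 4 decimal places).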